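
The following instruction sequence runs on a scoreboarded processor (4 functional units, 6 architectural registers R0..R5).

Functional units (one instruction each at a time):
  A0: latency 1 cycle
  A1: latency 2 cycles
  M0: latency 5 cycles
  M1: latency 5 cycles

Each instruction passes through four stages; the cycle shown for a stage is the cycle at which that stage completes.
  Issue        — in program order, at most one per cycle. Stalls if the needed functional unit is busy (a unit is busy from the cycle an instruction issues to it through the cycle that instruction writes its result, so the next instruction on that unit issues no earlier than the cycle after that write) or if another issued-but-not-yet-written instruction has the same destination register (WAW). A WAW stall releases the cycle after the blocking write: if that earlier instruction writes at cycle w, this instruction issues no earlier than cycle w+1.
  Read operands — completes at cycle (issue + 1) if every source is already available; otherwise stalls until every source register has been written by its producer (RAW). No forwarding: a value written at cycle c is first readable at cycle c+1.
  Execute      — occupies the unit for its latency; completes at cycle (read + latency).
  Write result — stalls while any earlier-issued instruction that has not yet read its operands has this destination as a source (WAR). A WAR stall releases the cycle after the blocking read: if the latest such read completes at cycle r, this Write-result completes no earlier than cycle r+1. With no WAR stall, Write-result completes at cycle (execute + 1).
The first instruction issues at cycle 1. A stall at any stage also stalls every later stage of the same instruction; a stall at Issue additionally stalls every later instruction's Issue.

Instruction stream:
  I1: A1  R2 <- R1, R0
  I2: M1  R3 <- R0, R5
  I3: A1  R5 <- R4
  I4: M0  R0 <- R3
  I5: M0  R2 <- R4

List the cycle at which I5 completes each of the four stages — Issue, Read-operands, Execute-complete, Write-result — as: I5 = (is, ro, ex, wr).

  I1 | 1 | 2 | 4 | 5
  I2 | 2 | 3 | 8 | 9
  I3 | 6 | 7 | 9 | 10   struct: A1 busy until I1 writes@5
  I4 | 7 | 10 | 15 | 16   RAW R3: wait I2 write@9
  I5 | 17 | 18 | 23 | 24   struct: M0 busy until I4 writes@16

I5 = (17, 18, 23, 24)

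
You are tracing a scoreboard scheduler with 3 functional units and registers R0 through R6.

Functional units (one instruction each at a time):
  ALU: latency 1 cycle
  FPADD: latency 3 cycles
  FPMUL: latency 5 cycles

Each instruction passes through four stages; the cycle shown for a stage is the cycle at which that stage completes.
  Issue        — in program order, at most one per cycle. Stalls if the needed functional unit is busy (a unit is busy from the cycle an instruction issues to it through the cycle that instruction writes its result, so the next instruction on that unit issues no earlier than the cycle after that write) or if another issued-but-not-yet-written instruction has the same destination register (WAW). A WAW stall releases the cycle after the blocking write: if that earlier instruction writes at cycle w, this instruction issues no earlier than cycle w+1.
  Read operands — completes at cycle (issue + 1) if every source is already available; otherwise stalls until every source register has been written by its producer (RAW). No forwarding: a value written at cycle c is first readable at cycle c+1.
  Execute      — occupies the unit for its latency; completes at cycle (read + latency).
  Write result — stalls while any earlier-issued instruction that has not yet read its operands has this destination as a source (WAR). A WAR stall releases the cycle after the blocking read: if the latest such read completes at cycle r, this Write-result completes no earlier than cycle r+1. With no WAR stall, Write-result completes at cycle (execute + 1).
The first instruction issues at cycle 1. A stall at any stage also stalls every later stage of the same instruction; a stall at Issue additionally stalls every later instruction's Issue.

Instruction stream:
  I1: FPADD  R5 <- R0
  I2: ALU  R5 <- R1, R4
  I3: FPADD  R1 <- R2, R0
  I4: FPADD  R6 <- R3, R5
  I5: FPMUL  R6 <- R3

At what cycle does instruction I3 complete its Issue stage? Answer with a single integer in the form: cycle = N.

cycle = 8

  I1 | 1 | 2 | 5 | 6
  I2 | 7 | 8 | 9 | 10   WAW R5: wait I1 write@6
  I3 | 8 | 9 | 12 | 13
  I4 | 14 | 15 | 18 | 19   struct: FPADD busy until I3 writes@13
  I5 | 20 | 21 | 26 | 27   WAW R6: wait I4 write@19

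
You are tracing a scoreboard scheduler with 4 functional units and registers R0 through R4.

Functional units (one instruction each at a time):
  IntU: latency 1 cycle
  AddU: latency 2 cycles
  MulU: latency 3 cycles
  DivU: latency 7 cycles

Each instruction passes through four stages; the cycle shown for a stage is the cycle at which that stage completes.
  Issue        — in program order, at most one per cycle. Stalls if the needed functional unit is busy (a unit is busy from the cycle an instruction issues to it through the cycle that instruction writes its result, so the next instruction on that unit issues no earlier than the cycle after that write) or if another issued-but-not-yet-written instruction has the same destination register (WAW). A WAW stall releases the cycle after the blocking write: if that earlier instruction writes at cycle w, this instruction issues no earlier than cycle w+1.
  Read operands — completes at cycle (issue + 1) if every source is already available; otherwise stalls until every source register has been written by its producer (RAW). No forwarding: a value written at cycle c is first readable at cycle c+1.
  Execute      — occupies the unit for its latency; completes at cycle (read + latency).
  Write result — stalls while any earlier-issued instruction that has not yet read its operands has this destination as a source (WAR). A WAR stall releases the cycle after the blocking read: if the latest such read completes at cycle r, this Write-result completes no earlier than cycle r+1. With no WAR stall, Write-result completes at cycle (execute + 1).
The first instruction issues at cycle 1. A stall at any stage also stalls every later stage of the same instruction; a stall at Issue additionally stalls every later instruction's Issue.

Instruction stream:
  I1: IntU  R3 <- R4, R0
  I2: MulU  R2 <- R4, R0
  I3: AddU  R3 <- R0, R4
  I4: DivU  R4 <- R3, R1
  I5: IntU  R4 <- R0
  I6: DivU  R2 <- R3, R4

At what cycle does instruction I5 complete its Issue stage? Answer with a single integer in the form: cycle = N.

cycle = 19

[1] issue I1 (IntU)
[2] I1 read-ops, issue I2 (MulU)
[3] I1 finished on IntU, I2 read-ops
[4] I1→R3
[5] issue I3 (AddU)
[6] I2 finished on MulU, I3 read-ops, issue I4 (DivU)
[7] I2→R2
[8] I3 finished on AddU
[9] I3→R3
[10] I4 read-ops
[17] I4 finished on DivU
[18] I4→R4
[19] issue I5 (IntU)
[20] I5 read-ops, issue I6 (DivU)
[21] I5 finished on IntU
[22] I5→R4
[23] I6 read-ops
[30] I6 finished on DivU
[31] I6→R2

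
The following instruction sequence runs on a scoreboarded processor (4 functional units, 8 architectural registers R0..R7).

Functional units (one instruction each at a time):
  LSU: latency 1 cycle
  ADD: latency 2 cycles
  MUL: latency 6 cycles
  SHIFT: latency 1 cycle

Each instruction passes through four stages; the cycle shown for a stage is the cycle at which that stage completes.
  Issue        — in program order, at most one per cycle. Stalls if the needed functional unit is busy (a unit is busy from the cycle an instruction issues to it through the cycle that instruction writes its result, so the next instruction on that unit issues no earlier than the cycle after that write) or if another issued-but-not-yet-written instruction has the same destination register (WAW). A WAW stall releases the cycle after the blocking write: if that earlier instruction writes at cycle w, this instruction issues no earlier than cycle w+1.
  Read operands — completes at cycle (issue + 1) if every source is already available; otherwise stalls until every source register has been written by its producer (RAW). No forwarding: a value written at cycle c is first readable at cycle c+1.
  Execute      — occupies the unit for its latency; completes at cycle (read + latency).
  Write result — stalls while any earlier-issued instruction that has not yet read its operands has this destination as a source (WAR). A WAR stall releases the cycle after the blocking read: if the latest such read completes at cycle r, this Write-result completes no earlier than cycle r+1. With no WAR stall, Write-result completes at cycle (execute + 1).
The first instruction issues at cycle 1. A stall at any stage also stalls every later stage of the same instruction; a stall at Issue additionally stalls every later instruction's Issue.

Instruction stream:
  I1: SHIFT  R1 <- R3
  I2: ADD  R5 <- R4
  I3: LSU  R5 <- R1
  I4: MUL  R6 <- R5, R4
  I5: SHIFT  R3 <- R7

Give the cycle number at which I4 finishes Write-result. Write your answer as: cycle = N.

cycle = 18

I1 -> (1, 2, 3, 4)
I2 -> (2, 3, 5, 6)
I3 -> (7, 8, 9, 10)  // WAW R5: wait I2 write@6
I4 -> (8, 11, 17, 18)  // RAW R5: wait I3 write@10
I5 -> (9, 10, 11, 12)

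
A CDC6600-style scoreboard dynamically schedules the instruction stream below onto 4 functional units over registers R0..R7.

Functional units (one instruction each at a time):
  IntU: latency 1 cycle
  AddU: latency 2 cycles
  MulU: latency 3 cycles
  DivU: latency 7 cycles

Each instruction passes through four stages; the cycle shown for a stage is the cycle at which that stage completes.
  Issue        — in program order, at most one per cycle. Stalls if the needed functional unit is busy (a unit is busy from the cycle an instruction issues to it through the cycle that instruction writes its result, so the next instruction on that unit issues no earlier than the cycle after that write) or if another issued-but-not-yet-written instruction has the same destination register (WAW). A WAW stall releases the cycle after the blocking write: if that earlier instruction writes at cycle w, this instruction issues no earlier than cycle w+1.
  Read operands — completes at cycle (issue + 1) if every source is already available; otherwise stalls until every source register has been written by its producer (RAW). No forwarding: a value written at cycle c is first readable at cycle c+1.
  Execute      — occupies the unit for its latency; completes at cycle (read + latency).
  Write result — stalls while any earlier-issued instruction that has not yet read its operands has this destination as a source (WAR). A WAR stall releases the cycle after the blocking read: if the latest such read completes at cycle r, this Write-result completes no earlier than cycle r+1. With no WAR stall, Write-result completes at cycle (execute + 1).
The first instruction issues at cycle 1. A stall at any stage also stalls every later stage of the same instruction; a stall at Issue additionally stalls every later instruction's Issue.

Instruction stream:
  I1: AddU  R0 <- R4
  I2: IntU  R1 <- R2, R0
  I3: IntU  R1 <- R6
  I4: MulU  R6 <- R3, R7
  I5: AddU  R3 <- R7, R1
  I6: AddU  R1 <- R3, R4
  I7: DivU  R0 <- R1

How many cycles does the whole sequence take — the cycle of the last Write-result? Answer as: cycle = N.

I1  is:1  ro:2  ex:4  wr:5
I2  is:2  ro:6  ex:7  wr:8  — RAW R0: wait I1 write@5
I3  is:9  ro:10  ex:11  wr:12  — struct: IntU busy until I2 writes@8
I4  is:10  ro:11  ex:14  wr:15
I5  is:11  ro:13  ex:15  wr:16  — RAW R1: wait I3 write@12
I6  is:17  ro:18  ex:20  wr:21  — struct: AddU busy until I5 writes@16
I7  is:18  ro:22  ex:29  wr:30  — RAW R1: wait I6 write@21

cycle = 30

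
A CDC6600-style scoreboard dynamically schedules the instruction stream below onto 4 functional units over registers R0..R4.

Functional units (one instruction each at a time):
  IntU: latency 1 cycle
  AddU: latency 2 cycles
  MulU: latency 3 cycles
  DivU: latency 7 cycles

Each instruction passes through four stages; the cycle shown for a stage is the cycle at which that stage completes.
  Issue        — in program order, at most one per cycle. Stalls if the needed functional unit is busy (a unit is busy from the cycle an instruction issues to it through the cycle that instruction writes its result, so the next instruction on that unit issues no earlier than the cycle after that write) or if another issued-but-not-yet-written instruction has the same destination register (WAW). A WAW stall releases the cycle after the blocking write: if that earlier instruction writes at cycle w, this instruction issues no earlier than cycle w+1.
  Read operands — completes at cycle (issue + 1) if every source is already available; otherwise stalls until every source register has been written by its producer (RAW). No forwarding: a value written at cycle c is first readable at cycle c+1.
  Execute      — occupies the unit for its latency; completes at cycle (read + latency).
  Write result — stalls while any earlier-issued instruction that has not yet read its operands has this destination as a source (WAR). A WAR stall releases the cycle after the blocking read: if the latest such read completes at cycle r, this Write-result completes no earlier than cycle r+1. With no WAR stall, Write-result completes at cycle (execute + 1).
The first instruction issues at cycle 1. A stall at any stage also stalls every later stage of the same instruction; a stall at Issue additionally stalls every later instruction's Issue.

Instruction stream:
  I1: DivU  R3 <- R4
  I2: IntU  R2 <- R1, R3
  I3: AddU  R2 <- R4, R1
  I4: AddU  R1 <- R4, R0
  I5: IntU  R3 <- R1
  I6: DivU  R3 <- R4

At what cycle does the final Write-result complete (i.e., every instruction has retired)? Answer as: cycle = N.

c1: issue I1 (DivU)
c2: I1 read-ops, issue I2 (IntU)
c9: I1 finished on DivU
c10: I1→R3
c11: I2 read-ops
c12: I2 finished on IntU
c13: I2→R2
c14: issue I3 (AddU)
c15: I3 read-ops
c17: I3 finished on AddU
c18: I3→R2
c19: issue I4 (AddU)
c20: I4 read-ops, issue I5 (IntU)
c22: I4 finished on AddU
c23: I4→R1
c24: I5 read-ops
c25: I5 finished on IntU
c26: I5→R3
c27: issue I6 (DivU)
c28: I6 read-ops
c35: I6 finished on DivU
c36: I6→R3

cycle = 36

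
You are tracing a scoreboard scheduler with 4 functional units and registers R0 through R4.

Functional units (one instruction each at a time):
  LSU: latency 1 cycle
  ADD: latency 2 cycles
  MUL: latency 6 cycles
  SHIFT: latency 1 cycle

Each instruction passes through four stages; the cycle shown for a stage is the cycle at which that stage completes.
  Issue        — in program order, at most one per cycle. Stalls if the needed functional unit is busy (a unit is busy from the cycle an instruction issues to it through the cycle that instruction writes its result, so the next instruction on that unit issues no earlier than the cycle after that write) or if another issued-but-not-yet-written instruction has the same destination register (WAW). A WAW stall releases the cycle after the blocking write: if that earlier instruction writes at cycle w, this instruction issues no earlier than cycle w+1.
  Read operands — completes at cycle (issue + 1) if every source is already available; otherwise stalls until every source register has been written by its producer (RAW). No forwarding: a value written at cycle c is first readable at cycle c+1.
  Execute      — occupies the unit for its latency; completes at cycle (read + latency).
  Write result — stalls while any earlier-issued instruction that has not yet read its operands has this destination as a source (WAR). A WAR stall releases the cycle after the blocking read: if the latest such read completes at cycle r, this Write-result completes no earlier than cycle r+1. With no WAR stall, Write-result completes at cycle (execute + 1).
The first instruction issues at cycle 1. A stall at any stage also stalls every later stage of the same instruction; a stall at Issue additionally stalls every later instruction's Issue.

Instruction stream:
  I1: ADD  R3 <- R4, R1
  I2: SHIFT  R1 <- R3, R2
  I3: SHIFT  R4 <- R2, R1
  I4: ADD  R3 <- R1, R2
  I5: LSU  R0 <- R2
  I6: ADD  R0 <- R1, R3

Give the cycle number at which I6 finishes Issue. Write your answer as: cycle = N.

t=1  I1 dispatched to ADD
t=2  I1 operands ready | I2 dispatched to SHIFT
t=4  I1 complete
t=5  R3←I1
t=6  I2 operands ready
t=7  I2 complete
t=8  R1←I2
t=9  I3 dispatched to SHIFT
t=10  I3 operands ready | I4 dispatched to ADD
t=11  I3 complete | I4 operands ready | I5 dispatched to LSU
t=12  R4←I3 | I5 operands ready
t=13  I4 complete | I5 complete
t=14  R3←I4 | R0←I5
t=15  I6 dispatched to ADD
t=16  I6 operands ready
t=18  I6 complete
t=19  R0←I6

cycle = 15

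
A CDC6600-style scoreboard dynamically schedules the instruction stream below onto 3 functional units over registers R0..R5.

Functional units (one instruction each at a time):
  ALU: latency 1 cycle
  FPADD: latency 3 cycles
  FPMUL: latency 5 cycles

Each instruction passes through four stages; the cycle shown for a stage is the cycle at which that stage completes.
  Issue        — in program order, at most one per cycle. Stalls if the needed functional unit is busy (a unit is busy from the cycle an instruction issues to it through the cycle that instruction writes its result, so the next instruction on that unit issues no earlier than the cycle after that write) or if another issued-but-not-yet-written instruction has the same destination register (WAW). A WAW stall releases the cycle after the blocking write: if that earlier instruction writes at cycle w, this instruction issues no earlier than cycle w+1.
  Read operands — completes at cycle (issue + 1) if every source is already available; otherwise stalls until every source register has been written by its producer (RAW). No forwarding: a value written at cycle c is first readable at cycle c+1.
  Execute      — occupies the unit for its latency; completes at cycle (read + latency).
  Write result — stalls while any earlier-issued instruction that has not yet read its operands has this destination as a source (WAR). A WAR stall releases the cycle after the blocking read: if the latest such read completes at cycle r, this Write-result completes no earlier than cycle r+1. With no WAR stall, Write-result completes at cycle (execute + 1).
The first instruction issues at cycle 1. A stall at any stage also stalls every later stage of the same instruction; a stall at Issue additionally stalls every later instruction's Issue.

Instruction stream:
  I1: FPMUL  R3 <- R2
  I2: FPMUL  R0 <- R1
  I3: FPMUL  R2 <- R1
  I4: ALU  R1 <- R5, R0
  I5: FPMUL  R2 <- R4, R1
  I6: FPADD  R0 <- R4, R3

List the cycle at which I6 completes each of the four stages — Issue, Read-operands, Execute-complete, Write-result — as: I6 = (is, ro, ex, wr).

c1: issue I1 (FPMUL)
c2: I1 read-ops
c7: I1 finished on FPMUL
c8: I1→R3
c9: issue I2 (FPMUL)
c10: I2 read-ops
c15: I2 finished on FPMUL
c16: I2→R0
c17: issue I3 (FPMUL)
c18: I3 read-ops, issue I4 (ALU)
c19: I4 read-ops
c20: I4 finished on ALU
c21: I4→R1
c23: I3 finished on FPMUL
c24: I3→R2
c25: issue I5 (FPMUL)
c26: I5 read-ops, issue I6 (FPADD)
c27: I6 read-ops
c30: I6 finished on FPADD
c31: I5 finished on FPMUL, I6→R0
c32: I5→R2

I6 = (26, 27, 30, 31)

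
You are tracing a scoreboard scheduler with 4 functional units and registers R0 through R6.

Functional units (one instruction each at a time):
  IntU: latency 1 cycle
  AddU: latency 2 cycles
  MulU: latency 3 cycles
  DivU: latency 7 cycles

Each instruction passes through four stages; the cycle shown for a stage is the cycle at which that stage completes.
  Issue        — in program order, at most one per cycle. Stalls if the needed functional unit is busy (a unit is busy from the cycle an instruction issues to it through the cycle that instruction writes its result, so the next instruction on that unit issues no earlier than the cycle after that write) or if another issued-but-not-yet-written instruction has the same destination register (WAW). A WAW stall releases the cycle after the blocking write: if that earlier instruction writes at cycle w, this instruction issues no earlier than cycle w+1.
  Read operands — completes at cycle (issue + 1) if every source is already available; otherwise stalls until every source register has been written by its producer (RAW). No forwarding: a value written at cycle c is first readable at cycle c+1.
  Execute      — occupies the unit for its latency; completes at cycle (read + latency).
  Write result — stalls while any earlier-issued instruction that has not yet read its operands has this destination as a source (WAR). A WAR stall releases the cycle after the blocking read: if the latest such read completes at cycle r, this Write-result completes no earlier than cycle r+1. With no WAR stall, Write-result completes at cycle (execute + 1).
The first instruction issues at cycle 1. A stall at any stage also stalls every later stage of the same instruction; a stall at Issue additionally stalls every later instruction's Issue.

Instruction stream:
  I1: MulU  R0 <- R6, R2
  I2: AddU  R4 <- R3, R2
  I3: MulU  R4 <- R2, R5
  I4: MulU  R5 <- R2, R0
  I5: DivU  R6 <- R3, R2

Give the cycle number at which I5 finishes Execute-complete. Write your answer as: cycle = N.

t=1  I1 dispatched to MulU
t=2  I1 operands ready, I2 dispatched to AddU
t=3  I2 operands ready
t=5  I1 complete, I2 complete
t=6  R0←I1, R4←I2
t=7  I3 dispatched to MulU
t=8  I3 operands ready
t=11  I3 complete
t=12  R4←I3
t=13  I4 dispatched to MulU
t=14  I4 operands ready, I5 dispatched to DivU
t=15  I5 operands ready
t=17  I4 complete
t=18  R5←I4
t=22  I5 complete
t=23  R6←I5

cycle = 22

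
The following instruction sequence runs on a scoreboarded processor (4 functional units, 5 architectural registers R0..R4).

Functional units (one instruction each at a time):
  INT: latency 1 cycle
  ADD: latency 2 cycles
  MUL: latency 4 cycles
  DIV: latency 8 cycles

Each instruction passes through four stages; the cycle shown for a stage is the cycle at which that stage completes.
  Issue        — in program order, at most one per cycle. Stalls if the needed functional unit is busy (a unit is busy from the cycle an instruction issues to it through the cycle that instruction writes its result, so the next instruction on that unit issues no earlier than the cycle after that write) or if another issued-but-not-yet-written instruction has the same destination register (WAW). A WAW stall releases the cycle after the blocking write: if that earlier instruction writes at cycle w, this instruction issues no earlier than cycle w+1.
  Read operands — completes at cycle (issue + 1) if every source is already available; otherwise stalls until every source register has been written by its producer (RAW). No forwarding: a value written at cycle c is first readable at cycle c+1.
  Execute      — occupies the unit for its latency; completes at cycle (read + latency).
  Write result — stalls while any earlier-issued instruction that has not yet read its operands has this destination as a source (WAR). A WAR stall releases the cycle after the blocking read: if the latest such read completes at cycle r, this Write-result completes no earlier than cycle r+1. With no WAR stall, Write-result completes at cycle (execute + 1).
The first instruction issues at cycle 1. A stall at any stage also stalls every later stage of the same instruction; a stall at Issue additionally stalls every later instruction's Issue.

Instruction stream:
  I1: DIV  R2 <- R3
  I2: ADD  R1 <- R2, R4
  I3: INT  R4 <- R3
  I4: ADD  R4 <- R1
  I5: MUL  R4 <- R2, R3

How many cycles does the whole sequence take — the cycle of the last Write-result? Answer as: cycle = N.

[1] I1 dispatched to DIV
[2] I1 operands ready · I2 dispatched to ADD
[3] I3 dispatched to INT
[4] I3 operands ready
[5] I3 complete
[10] I1 complete
[11] R2←I1
[12] I2 operands ready
[13] R4←I3
[14] I2 complete
[15] R1←I2
[16] I4 dispatched to ADD
[17] I4 operands ready
[19] I4 complete
[20] R4←I4
[21] I5 dispatched to MUL
[22] I5 operands ready
[26] I5 complete
[27] R4←I5

cycle = 27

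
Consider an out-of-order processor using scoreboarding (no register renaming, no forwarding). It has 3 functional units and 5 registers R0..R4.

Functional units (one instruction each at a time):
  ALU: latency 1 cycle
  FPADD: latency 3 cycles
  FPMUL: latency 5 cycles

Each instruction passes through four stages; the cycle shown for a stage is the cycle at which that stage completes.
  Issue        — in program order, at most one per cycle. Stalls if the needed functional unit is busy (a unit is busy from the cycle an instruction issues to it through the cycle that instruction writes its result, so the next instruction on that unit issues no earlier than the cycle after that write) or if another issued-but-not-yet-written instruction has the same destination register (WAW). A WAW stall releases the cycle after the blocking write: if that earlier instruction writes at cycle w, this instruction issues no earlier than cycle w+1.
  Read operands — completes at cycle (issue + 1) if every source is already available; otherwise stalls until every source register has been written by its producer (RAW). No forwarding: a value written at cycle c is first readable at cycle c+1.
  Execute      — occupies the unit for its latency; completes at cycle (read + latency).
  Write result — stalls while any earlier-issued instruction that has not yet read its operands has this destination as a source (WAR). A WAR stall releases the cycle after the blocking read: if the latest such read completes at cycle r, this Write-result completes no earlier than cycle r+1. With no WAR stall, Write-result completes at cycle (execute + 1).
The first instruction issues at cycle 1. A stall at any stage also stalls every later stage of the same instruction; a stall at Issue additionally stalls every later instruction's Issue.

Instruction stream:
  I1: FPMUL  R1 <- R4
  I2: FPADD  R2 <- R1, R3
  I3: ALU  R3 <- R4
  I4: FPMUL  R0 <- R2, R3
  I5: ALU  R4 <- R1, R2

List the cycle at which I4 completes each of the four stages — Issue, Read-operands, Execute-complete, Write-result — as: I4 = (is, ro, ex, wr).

c1: I1 dispatched to FPMUL
c2: I1 operands ready, I2 dispatched to FPADD
c3: I3 dispatched to ALU
c4: I3 operands ready
c5: I3 complete
c7: I1 complete
c8: R1←I1
c9: I2 operands ready, I4 dispatched to FPMUL
c10: R3←I3
c11: I5 dispatched to ALU
c12: I2 complete
c13: R2←I2
c14: I4 operands ready, I5 operands ready
c15: I5 complete
c16: R4←I5
c19: I4 complete
c20: R0←I4

I4 = (9, 14, 19, 20)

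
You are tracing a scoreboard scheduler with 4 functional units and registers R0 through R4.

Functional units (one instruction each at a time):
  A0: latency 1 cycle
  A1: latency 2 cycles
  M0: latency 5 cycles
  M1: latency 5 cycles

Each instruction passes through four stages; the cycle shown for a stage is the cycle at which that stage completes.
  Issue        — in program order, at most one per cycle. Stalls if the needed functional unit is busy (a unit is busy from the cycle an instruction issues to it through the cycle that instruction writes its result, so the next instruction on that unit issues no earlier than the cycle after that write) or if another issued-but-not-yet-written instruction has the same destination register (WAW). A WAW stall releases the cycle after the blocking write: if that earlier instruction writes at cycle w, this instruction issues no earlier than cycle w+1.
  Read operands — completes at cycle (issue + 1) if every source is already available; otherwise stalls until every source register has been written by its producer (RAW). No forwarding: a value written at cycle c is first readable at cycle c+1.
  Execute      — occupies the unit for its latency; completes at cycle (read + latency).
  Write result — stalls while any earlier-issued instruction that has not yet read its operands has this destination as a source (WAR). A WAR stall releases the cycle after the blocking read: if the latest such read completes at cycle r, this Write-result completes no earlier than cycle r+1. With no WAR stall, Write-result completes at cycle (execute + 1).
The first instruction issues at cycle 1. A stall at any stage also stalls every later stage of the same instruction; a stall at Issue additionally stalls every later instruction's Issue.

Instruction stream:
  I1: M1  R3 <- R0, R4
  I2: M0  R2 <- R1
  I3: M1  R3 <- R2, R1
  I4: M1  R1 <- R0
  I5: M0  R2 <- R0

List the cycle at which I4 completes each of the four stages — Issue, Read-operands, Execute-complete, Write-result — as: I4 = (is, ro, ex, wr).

I1: IS=1 RO=2 EX=7 WR=8
I2: IS=2 RO=3 EX=8 WR=9
I3: IS=9 RO=10 EX=15 WR=16  [struct: M1 busy until I1 writes@8]
I4: IS=17 RO=18 EX=23 WR=24  [struct: M1 busy until I3 writes@16]
I5: IS=18 RO=19 EX=24 WR=25

I4 = (17, 18, 23, 24)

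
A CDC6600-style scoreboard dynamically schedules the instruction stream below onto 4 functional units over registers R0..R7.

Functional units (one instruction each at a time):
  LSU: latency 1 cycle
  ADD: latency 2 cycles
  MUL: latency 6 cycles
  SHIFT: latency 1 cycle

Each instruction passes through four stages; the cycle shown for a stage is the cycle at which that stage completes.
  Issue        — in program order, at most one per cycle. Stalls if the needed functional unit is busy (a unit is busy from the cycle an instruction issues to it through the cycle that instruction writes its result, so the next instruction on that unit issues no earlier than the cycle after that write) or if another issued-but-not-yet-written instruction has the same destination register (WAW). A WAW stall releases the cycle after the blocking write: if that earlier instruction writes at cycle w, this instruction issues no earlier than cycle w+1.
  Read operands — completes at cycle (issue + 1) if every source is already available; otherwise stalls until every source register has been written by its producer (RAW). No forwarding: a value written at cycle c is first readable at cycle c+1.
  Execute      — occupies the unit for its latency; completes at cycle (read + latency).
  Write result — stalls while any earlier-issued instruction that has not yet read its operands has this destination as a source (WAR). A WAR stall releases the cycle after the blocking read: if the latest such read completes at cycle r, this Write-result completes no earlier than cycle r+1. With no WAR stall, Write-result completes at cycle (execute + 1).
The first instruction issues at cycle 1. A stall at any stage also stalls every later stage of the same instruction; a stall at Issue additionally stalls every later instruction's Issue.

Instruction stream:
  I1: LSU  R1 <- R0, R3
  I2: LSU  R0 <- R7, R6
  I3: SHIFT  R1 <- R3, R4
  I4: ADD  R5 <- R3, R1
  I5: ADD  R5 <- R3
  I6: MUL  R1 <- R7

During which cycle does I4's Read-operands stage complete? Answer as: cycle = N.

cycle = 10

c1: issue I1 (LSU)
c2: I1 read-ops
c3: I1 finished on LSU
c4: I1→R1
c5: issue I2 (LSU)
c6: I2 read-ops | issue I3 (SHIFT)
c7: I2 finished on LSU | I3 read-ops | issue I4 (ADD)
c8: I2→R0 | I3 finished on SHIFT
c9: I3→R1
c10: I4 read-ops
c12: I4 finished on ADD
c13: I4→R5
c14: issue I5 (ADD)
c15: I5 read-ops | issue I6 (MUL)
c16: I6 read-ops
c17: I5 finished on ADD
c18: I5→R5
c22: I6 finished on MUL
c23: I6→R1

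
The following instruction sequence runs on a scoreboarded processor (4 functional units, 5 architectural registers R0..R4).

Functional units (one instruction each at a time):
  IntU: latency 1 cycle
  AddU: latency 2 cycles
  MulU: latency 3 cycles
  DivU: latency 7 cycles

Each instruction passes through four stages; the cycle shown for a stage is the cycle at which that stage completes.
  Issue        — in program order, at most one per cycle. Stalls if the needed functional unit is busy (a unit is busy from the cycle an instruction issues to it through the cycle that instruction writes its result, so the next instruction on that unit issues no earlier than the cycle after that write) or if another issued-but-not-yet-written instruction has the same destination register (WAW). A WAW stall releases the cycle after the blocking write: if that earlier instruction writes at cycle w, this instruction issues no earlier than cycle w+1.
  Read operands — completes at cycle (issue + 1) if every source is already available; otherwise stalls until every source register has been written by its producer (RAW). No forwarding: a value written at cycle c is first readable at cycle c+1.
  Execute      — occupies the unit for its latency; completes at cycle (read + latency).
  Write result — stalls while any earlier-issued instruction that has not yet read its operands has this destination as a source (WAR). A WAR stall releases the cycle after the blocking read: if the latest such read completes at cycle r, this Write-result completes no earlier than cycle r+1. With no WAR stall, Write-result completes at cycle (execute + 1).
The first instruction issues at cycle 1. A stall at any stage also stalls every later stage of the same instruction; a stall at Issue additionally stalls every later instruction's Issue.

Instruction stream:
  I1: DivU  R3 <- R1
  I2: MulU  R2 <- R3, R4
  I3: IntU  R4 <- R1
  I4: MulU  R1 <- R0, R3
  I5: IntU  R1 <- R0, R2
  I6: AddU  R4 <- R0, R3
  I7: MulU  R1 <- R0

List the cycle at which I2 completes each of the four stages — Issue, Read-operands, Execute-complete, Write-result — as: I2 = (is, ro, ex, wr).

I2 = (2, 11, 14, 15)

I1  is:1  ro:2  ex:9  wr:10
I2  is:2  ro:11  ex:14  wr:15  — RAW R3: wait I1 write@10
I3  is:3  ro:4  ex:5  wr:12  — WAR R4: wait I2 read@11
I4  is:16  ro:17  ex:20  wr:21  — struct: MulU busy until I2 writes@15
I5  is:22  ro:23  ex:24  wr:25  — WAW R1: wait I4 write@21
I6  is:23  ro:24  ex:26  wr:27
I7  is:26  ro:27  ex:30  wr:31  — WAW R1: wait I5 write@25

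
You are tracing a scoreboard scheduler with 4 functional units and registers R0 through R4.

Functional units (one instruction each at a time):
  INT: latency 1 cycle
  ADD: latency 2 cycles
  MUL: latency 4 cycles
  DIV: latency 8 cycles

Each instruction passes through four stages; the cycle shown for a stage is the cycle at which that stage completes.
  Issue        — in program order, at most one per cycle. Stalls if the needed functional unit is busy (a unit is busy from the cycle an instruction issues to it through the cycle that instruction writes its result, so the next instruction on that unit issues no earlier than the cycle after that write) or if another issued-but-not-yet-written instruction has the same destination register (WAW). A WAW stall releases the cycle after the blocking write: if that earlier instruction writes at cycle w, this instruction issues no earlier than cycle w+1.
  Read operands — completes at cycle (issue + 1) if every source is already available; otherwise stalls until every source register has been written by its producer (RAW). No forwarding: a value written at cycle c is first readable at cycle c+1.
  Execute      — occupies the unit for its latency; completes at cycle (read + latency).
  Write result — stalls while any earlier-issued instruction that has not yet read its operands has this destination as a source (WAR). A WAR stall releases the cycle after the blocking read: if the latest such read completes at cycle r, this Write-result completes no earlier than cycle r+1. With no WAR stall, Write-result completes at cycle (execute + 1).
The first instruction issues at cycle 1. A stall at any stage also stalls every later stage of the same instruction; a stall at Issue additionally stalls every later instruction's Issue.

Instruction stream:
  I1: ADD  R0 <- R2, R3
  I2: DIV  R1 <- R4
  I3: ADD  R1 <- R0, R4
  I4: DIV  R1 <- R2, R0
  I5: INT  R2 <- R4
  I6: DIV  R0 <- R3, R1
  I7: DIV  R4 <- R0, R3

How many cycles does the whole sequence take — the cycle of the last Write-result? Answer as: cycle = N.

cycle = 50

I1: IS=1 RO=2 EX=4 WR=5
I2: IS=2 RO=3 EX=11 WR=12
I3: IS=13 RO=14 EX=16 WR=17  [WAW R1: wait I2 write@12]
I4: IS=18 RO=19 EX=27 WR=28  [WAW R1: wait I3 write@17]
I5: IS=19 RO=20 EX=21 WR=22
I6: IS=29 RO=30 EX=38 WR=39  [struct: DIV busy until I4 writes@28]
I7: IS=40 RO=41 EX=49 WR=50  [struct: DIV busy until I6 writes@39]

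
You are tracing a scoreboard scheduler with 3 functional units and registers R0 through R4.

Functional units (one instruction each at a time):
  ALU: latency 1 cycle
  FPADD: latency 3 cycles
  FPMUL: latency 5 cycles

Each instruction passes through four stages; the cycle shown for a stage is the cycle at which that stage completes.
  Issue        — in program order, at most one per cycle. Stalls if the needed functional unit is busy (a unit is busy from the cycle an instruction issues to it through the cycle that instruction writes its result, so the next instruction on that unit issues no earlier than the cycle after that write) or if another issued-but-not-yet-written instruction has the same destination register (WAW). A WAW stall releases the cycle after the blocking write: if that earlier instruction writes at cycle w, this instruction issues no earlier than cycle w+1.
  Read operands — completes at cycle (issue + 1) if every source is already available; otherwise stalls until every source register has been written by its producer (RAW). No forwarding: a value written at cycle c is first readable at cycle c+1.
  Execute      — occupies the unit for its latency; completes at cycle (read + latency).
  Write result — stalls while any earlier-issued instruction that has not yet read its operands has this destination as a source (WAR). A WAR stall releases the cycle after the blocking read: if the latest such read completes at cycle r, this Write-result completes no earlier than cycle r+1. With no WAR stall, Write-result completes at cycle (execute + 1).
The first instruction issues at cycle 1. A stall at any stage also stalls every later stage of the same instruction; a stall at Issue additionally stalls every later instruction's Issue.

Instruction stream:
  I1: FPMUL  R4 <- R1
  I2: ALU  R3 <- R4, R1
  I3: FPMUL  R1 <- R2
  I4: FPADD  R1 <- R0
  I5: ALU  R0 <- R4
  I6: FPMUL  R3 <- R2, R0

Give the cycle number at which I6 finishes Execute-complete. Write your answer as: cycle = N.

  I1 | 1 | 2 | 7 | 8
  I2 | 2 | 9 | 10 | 11   RAW R4: wait I1 write@8
  I3 | 9 | 10 | 15 | 16   struct: FPMUL busy until I1 writes@8
  I4 | 17 | 18 | 21 | 22   WAW R1: wait I3 write@16
  I5 | 18 | 19 | 20 | 21
  I6 | 19 | 22 | 27 | 28   RAW R0: wait I5 write@21

cycle = 27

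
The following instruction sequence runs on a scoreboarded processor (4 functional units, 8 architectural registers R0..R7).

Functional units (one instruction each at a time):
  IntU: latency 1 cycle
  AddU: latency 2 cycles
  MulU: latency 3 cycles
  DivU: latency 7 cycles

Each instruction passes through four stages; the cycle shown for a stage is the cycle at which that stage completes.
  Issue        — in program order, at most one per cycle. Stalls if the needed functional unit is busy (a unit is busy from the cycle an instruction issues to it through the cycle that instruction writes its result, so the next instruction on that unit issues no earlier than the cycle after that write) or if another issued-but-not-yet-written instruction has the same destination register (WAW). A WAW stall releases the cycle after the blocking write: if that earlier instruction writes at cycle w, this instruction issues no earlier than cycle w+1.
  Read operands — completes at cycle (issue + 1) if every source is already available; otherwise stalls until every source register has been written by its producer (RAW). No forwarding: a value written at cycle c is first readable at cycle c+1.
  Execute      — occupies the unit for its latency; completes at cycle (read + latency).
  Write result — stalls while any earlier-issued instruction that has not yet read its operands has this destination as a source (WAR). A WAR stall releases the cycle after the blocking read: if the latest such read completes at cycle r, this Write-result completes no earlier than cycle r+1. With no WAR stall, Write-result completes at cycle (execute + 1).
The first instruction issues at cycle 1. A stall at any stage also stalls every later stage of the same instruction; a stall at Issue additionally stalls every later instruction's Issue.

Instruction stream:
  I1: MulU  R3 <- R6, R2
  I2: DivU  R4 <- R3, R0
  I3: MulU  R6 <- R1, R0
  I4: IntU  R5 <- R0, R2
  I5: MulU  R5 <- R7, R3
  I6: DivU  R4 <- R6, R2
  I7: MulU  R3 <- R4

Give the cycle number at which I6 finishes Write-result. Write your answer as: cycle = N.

  I1 | 1 | 2 | 5 | 6
  I2 | 2 | 7 | 14 | 15   RAW R3: wait I1 write@6
  I3 | 7 | 8 | 11 | 12   struct: MulU busy until I1 writes@6
  I4 | 8 | 9 | 10 | 11
  I5 | 13 | 14 | 17 | 18   struct: MulU busy until I3 writes@12
  I6 | 16 | 17 | 24 | 25   struct: DivU busy until I2 writes@15
  I7 | 19 | 26 | 29 | 30   struct: MulU busy until I5 writes@18 · RAW R4: wait I6 write@25

cycle = 25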